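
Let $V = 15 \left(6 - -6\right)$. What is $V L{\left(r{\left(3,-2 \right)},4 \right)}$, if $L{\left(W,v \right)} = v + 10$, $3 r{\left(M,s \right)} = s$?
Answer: $2520$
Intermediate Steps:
$r{\left(M,s \right)} = \frac{s}{3}$
$L{\left(W,v \right)} = 10 + v$
$V = 180$ ($V = 15 \left(6 + 6\right) = 15 \cdot 12 = 180$)
$V L{\left(r{\left(3,-2 \right)},4 \right)} = 180 \left(10 + 4\right) = 180 \cdot 14 = 2520$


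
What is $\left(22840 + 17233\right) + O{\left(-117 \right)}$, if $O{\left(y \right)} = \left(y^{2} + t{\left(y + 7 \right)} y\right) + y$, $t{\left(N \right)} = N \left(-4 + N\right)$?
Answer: $-1413535$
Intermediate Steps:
$O{\left(y \right)} = y + y^{2} + y \left(3 + y\right) \left(7 + y\right)$ ($O{\left(y \right)} = \left(y^{2} + \left(y + 7\right) \left(-4 + \left(y + 7\right)\right) y\right) + y = \left(y^{2} + \left(7 + y\right) \left(-4 + \left(7 + y\right)\right) y\right) + y = \left(y^{2} + \left(7 + y\right) \left(3 + y\right) y\right) + y = \left(y^{2} + \left(3 + y\right) \left(7 + y\right) y\right) + y = \left(y^{2} + y \left(3 + y\right) \left(7 + y\right)\right) + y = y + y^{2} + y \left(3 + y\right) \left(7 + y\right)$)
$\left(22840 + 17233\right) + O{\left(-117 \right)} = \left(22840 + 17233\right) - 117 \left(22 + \left(-117\right)^{2} + 11 \left(-117\right)\right) = 40073 - 117 \left(22 + 13689 - 1287\right) = 40073 - 1453608 = -1413535$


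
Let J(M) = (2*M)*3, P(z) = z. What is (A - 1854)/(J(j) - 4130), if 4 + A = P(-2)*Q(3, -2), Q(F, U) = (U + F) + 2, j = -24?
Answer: 932/2137 ≈ 0.43613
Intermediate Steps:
Q(F, U) = 2 + F + U (Q(F, U) = (F + U) + 2 = 2 + F + U)
J(M) = 6*M
A = -10 (A = -4 - 2*(2 + 3 - 2) = -4 - 2*3 = -4 - 6 = -10)
(A - 1854)/(J(j) - 4130) = (-10 - 1854)/(6*(-24) - 4130) = -1864/(-144 - 4130) = -1864/(-4274) = -1864*(-1/4274) = 932/2137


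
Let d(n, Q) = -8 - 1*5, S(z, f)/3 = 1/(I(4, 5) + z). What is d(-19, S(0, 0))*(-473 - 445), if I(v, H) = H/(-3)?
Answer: 11934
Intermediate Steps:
I(v, H) = -H/3 (I(v, H) = H*(-⅓) = -H/3)
S(z, f) = 3/(-5/3 + z) (S(z, f) = 3/(-⅓*5 + z) = 3/(-5/3 + z))
d(n, Q) = -13 (d(n, Q) = -8 - 5 = -13)
d(-19, S(0, 0))*(-473 - 445) = -13*(-473 - 445) = -13*(-918) = 11934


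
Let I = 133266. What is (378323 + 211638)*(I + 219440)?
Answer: 208082784466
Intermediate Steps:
(378323 + 211638)*(I + 219440) = (378323 + 211638)*(133266 + 219440) = 589961*352706 = 208082784466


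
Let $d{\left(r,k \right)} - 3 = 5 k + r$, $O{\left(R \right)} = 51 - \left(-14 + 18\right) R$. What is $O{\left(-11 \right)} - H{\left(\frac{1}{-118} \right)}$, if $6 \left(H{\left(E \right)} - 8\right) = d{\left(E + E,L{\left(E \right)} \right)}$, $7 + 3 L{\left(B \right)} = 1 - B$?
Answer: $\frac{187267}{2124} \approx 88.167$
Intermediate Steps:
$L{\left(B \right)} = -2 - \frac{B}{3}$ ($L{\left(B \right)} = - \frac{7}{3} + \frac{1 - B}{3} = - \frac{7}{3} - \left(- \frac{1}{3} + \frac{B}{3}\right) = -2 - \frac{B}{3}$)
$O{\left(R \right)} = 51 - 4 R$
$d{\left(r,k \right)} = 3 + r + 5 k$ ($d{\left(r,k \right)} = 3 + \left(5 k + r\right) = 3 + \left(r + 5 k\right) = 3 + r + 5 k$)
$H{\left(E \right)} = \frac{41}{6} + \frac{E}{18}$ ($H{\left(E \right)} = 8 + \frac{3 + \left(E + E\right) + 5 \left(-2 - \frac{E}{3}\right)}{6} = 8 + \frac{3 + 2 E - \left(10 + \frac{5 E}{3}\right)}{6} = 8 + \frac{-7 + \frac{E}{3}}{6} = 8 + \left(- \frac{7}{6} + \frac{E}{18}\right) = \frac{41}{6} + \frac{E}{18}$)
$O{\left(-11 \right)} - H{\left(\frac{1}{-118} \right)} = \left(51 - -44\right) - \left(\frac{41}{6} + \frac{1}{18 \left(-118\right)}\right) = \left(51 + 44\right) - \left(\frac{41}{6} + \frac{1}{18} \left(- \frac{1}{118}\right)\right) = 95 - \left(\frac{41}{6} - \frac{1}{2124}\right) = 95 - \frac{14513}{2124} = \frac{187267}{2124}$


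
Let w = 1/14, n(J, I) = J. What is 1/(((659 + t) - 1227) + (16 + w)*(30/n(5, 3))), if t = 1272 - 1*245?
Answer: 7/3888 ≈ 0.0018004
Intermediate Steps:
t = 1027 (t = 1272 - 245 = 1027)
w = 1/14 ≈ 0.071429
1/(((659 + t) - 1227) + (16 + w)*(30/n(5, 3))) = 1/(((659 + 1027) - 1227) + (16 + 1/14)*(30/5)) = 1/((1686 - 1227) + 225*(30*(⅕))/14) = 1/(459 + (225/14)*6) = 1/(459 + 675/7) = 1/(3888/7) = 7/3888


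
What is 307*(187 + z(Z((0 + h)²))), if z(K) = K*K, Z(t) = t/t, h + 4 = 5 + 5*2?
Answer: 57716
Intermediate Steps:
h = 11 (h = -4 + (5 + 5*2) = -4 + (5 + 10) = -4 + 15 = 11)
Z(t) = 1
z(K) = K²
307*(187 + z(Z((0 + h)²))) = 307*(187 + 1²) = 307*(187 + 1) = 307*188 = 57716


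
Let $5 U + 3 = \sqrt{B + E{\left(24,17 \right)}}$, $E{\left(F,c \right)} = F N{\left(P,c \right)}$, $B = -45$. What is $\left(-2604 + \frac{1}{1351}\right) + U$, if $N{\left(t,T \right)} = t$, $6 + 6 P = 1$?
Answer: $- \frac{17594068}{6755} + \frac{i \sqrt{65}}{5} \approx -2604.6 + 1.6125 i$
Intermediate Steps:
$P = - \frac{5}{6}$ ($P = -1 + \frac{1}{6} \cdot 1 = -1 + \frac{1}{6} = - \frac{5}{6} \approx -0.83333$)
$E{\left(F,c \right)} = - \frac{5 F}{6}$ ($E{\left(F,c \right)} = F \left(- \frac{5}{6}\right) = - \frac{5 F}{6}$)
$U = - \frac{3}{5} + \frac{i \sqrt{65}}{5}$ ($U = - \frac{3}{5} + \frac{\sqrt{-45 - 20}}{5} = - \frac{3}{5} + \frac{\sqrt{-65}}{5} = - \frac{3}{5} + \frac{i \sqrt{65}}{5} \approx -0.6 + 1.6125 i$)
$\left(-2604 + \frac{1}{1351}\right) + U = \left(-2604 + \frac{1}{1351}\right) - \left(\frac{3}{5} - \frac{i \sqrt{65}}{5}\right) = - \frac{3518003}{1351} - \left(\frac{3}{5} - \frac{i \sqrt{65}}{5}\right) = - \frac{17594068}{6755} + \frac{i \sqrt{65}}{5}$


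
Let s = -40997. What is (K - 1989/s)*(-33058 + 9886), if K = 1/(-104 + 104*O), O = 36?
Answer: -42178583901/37307270 ≈ -1130.6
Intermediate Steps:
K = 1/3640 (K = 1/(-104 + 104*36) = 1/(-104 + 3744) = 1/3640 ≈ 0.00027473)
(K - 1989/s)*(-33058 + 9886) = (1/3640 - 1989/(-40997))*(-33058 + 9886) = (1/3640 - 1989*(-1/40997))*(-23172) = (1/3640 + 1989/40997)*(-23172) = (7280957/149229080)*(-23172) = -42178583901/37307270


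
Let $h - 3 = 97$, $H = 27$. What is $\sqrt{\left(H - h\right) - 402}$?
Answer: $5 i \sqrt{19} \approx 21.794 i$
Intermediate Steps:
$h = 100$ ($h = 3 + 97 = 100$)
$\sqrt{\left(H - h\right) - 402} = \sqrt{\left(27 - 100\right) - 402} = \sqrt{-73 - 402} = \sqrt{-475} = 5 i \sqrt{19}$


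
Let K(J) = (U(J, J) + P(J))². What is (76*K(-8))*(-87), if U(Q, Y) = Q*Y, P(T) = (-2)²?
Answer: -30573888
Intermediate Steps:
P(T) = 4
K(J) = (4 + J²)² (K(J) = (J*J + 4)² = (J² + 4)² = (4 + J²)²)
(76*K(-8))*(-87) = (76*(4 + (-8)²)²)*(-87) = (76*(4 + 64)²)*(-87) = (76*68²)*(-87) = (76*4624)*(-87) = 351424*(-87) = -30573888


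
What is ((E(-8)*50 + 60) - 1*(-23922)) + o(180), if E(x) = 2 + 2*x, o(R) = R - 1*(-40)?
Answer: 23502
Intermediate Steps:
o(R) = 40 + R (o(R) = R + 40 = 40 + R)
((E(-8)*50 + 60) - 1*(-23922)) + o(180) = (((2 + 2*(-8))*50 + 60) - 1*(-23922)) + (40 + 180) = (((2 - 16)*50 + 60) + 23922) + 220 = ((-14*50 + 60) + 23922) + 220 = ((-700 + 60) + 23922) + 220 = (-640 + 23922) + 220 = 23282 + 220 = 23502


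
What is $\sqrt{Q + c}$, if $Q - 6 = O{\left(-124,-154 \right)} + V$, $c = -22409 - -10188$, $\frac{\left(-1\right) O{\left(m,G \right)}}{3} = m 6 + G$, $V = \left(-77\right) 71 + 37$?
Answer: $i \sqrt{14951} \approx 122.27 i$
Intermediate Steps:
$V = -5430$ ($V = -5467 + 37 = -5430$)
$O{\left(m,G \right)} = - 18 m - 3 G$ ($O{\left(m,G \right)} = - 3 \left(m 6 + G\right) = - 3 \left(6 m + G\right) = - 3 \left(G + 6 m\right) = - 18 m - 3 G$)
$c = -12221$ ($c = -22409 + 10188 = -12221$)
$Q = -2730$ ($Q = 6 - 2736 = -2730$)
$\sqrt{Q + c} = \sqrt{-2730 - 12221} = \sqrt{-14951} = i \sqrt{14951}$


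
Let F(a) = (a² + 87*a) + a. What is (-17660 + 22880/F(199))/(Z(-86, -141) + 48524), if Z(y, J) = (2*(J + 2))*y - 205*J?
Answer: -1008592700/5787660081 ≈ -0.17427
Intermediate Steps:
Z(y, J) = -205*J + y*(4 + 2*J) (Z(y, J) = (2*(2 + J))*y - 205*J = (4 + 2*J)*y - 205*J = y*(4 + 2*J) - 205*J = -205*J + y*(4 + 2*J))
F(a) = a² + 88*a
(-17660 + 22880/F(199))/(Z(-86, -141) + 48524) = (-17660 + 22880/((199*(88 + 199))))/((-205*(-141) + 4*(-86) + 2*(-141)*(-86)) + 48524) = (-17660 + 22880/((199*287)))/((28905 - 344 + 24252) + 48524) = (-17660 + 22880/57113)/(52813 + 48524) = (-17660 + 22880*(1/57113))/101337 = (-17660 + 22880/57113)*(1/101337) = -1008592700/57113*1/101337 = -1008592700/5787660081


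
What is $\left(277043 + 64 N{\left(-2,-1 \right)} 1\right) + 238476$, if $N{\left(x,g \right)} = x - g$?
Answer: $515455$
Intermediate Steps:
$\left(277043 + 64 N{\left(-2,-1 \right)} 1\right) + 238476 = \left(277043 + 64 \left(-2 - -1\right) 1\right) + 238476 = \left(277043 + 64 \left(-2 + 1\right) 1\right) + 238476 = \left(277043 + 64 \left(-1\right) 1\right) + 238476 = \left(277043 - 64\right) + 238476 = 276979 + 238476 = 515455$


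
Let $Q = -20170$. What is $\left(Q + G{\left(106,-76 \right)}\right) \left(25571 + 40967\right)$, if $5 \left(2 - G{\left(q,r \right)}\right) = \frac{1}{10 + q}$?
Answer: $- \frac{389162164629}{290} \approx -1.3419 \cdot 10^{9}$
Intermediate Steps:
$G{\left(q,r \right)} = 2 - \frac{1}{5 \left(10 + q\right)}$
$\left(Q + G{\left(106,-76 \right)}\right) \left(25571 + 40967\right) = \left(-20170 + \frac{99 + 10 \cdot 106}{5 \left(10 + 106\right)}\right) \left(25571 + 40967\right) = \left(-20170 + \frac{99 + 1060}{5 \cdot 116}\right) 66538 = \left(-20170 + \frac{1}{5} \cdot \frac{1}{116} \cdot 1159\right) 66538 = \left(-20170 + \frac{1159}{580}\right) 66538 = \left(- \frac{11697441}{580}\right) 66538 = - \frac{389162164629}{290}$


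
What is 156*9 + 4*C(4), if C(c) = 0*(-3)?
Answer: 1404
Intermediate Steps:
C(c) = 0
156*9 + 4*C(4) = 156*9 + 4*0 = 1404 + 0 = 1404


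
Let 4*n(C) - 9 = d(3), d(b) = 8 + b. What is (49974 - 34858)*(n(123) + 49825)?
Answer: 753230280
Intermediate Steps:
n(C) = 5 (n(C) = 9/4 + (8 + 3)/4 = 9/4 + (¼)*11 = 9/4 + 11/4 = 5)
(49974 - 34858)*(n(123) + 49825) = (49974 - 34858)*(5 + 49825) = 15116*49830 = 753230280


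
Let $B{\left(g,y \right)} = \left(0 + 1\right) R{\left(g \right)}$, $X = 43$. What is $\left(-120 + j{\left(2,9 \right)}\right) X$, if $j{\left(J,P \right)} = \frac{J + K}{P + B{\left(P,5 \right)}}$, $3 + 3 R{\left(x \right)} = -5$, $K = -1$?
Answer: $- \frac{97911}{19} \approx -5153.2$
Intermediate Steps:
$R{\left(x \right)} = - \frac{8}{3}$ ($R{\left(x \right)} = -1 + \frac{1}{3} \left(-5\right) = -1 - \frac{5}{3} = - \frac{8}{3}$)
$B{\left(g,y \right)} = - \frac{8}{3}$ ($B{\left(g,y \right)} = \left(0 + 1\right) \left(- \frac{8}{3}\right) = 1 \left(- \frac{8}{3}\right) = - \frac{8}{3}$)
$j{\left(J,P \right)} = \frac{-1 + J}{- \frac{8}{3} + P}$ ($j{\left(J,P \right)} = \frac{J - 1}{P - \frac{8}{3}} = \frac{-1 + J}{- \frac{8}{3} + P}$)
$\left(-120 + j{\left(2,9 \right)}\right) X = \left(-120 + \frac{3 \left(-1 + 2\right)}{-8 + 3 \cdot 9}\right) 43 = \left(-120 + 3 \frac{1}{-8 + 27} \cdot 1\right) 43 = \left(-120 + 3 \cdot \frac{1}{19} \cdot 1\right) 43 = \left(-120 + \frac{3}{19}\right) 43 = \left(- \frac{2277}{19}\right) 43 = - \frac{97911}{19}$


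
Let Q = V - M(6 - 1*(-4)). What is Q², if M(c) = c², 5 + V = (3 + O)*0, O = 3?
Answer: 11025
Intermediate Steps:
V = -5 (V = -5 + (3 + 3)*0 = -5 + 6*0 = -5 + 0 = -5)
Q = -105 (Q = -5 - (6 - 1*(-4))² = -5 - (6 + 4)² = -5 - 1*10² = -5 - 1*100 = -5 - 100 = -105)
Q² = (-105)² = 11025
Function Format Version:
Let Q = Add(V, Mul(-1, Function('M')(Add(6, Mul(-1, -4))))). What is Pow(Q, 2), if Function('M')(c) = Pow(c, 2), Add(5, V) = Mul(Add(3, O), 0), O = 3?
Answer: 11025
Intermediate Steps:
V = -5 (V = Add(-5, Mul(Add(3, 3), 0)) = Add(-5, Mul(6, 0)) = Add(-5, 0) = -5)
Q = -105 (Q = Add(-5, Mul(-1, Pow(Add(6, Mul(-1, -4)), 2))) = Add(-5, Mul(-1, Pow(Add(6, 4), 2))) = Add(-5, Mul(-1, Pow(10, 2))) = Add(-5, Mul(-1, 100)) = Add(-5, -100) = -105)
Pow(Q, 2) = Pow(-105, 2) = 11025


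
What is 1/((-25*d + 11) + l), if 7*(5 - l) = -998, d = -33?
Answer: 7/6885 ≈ 0.0010167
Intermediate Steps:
l = 1033/7 (l = 5 - 1/7*(-998) = 5 + 998/7 = 1033/7 ≈ 147.57)
1/((-25*d + 11) + l) = 1/((-25*(-33) + 11) + 1033/7) = 1/((825 + 11) + 1033/7) = 1/(836 + 1033/7) = 1/(6885/7) = 7/6885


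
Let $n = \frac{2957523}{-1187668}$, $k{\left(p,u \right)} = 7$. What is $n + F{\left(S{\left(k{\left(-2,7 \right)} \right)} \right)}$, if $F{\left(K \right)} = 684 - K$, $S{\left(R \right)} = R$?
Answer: $\frac{801093713}{1187668} \approx 674.51$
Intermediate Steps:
$n = - \frac{2957523}{1187668}$ ($n = 2957523 \left(- \frac{1}{1187668}\right) = - \frac{2957523}{1187668} \approx -2.4902$)
$n + F{\left(S{\left(k{\left(-2,7 \right)} \right)} \right)} = - \frac{2957523}{1187668} + \left(684 - 7\right) = - \frac{2957523}{1187668} + 677 = \frac{801093713}{1187668}$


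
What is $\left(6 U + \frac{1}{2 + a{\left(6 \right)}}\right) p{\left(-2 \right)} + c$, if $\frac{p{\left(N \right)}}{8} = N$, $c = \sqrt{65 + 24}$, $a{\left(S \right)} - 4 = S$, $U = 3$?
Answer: $- \frac{868}{3} + \sqrt{89} \approx -279.9$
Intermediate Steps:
$a{\left(S \right)} = 4 + S$
$c = \sqrt{89} \approx 9.434$
$p{\left(N \right)} = 8 N$
$\left(6 U + \frac{1}{2 + a{\left(6 \right)}}\right) p{\left(-2 \right)} + c = \left(6 \cdot 3 + \frac{1}{2 + \left(4 + 6\right)}\right) 8 \left(-2\right) + \sqrt{89} = \left(18 + \frac{1}{2 + 10}\right) \left(-16\right) + \sqrt{89} = \left(18 + \frac{1}{12}\right) \left(-16\right) + \sqrt{89} = \frac{217}{12} \left(-16\right) + \sqrt{89} = - \frac{868}{3} + \sqrt{89}$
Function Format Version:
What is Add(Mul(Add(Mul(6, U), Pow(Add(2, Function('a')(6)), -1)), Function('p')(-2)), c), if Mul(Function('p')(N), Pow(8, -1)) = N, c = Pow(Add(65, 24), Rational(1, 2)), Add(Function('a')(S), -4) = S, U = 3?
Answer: Add(Rational(-868, 3), Pow(89, Rational(1, 2))) ≈ -279.90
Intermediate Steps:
Function('a')(S) = Add(4, S)
c = Pow(89, Rational(1, 2)) ≈ 9.4340
Function('p')(N) = Mul(8, N)
Add(Mul(Add(Mul(6, U), Pow(Add(2, Function('a')(6)), -1)), Function('p')(-2)), c) = Add(Mul(Add(Mul(6, 3), Pow(Add(2, Add(4, 6)), -1)), Mul(8, -2)), Pow(89, Rational(1, 2))) = Add(Mul(Add(18, Pow(Add(2, 10), -1)), -16), Pow(89, Rational(1, 2))) = Add(Mul(Add(18, Pow(12, -1)), -16), Pow(89, Rational(1, 2))) = Add(Mul(Add(18, Rational(1, 12)), -16), Pow(89, Rational(1, 2))) = Add(Mul(Rational(217, 12), -16), Pow(89, Rational(1, 2))) = Add(Rational(-868, 3), Pow(89, Rational(1, 2)))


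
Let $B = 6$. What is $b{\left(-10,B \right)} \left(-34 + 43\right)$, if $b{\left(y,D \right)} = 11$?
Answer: $99$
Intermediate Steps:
$b{\left(-10,B \right)} \left(-34 + 43\right) = 11 \left(-34 + 43\right) = 11 \cdot 9 = 99$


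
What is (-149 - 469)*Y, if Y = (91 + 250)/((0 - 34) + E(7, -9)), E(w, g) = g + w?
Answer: 35123/6 ≈ 5853.8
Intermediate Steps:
Y = -341/36 (Y = (91 + 250)/((0 - 34) + (-9 + 7)) = 341/(-34 - 2) = 341/(-36) = 341*(-1/36) = -341/36 ≈ -9.4722)
(-149 - 469)*Y = (-149 - 469)*(-341/36) = -618*(-341/36) = 35123/6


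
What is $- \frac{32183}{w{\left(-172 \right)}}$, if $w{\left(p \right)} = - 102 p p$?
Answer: $\frac{32183}{3017568} \approx 0.010665$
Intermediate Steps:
$w{\left(p \right)} = - 102 p^{2}$
$- \frac{32183}{w{\left(-172 \right)}} = - \frac{32183}{\left(-102\right) \left(-172\right)^{2}} = - \frac{32183}{\left(-102\right) 29584} = - \frac{32183}{-3017568} = \left(-32183\right) \left(- \frac{1}{3017568}\right) = \frac{32183}{3017568}$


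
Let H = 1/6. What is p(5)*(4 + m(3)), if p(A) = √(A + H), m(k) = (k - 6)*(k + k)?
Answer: -7*√186/3 ≈ -31.822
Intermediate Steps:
H = ⅙ ≈ 0.16667
m(k) = 2*k*(-6 + k) (m(k) = (-6 + k)*(2*k) = 2*k*(-6 + k))
p(A) = √(⅙ + A) (p(A) = √(A + ⅙) = √(⅙ + A))
p(5)*(4 + m(3)) = (√(6 + 36*5)/6)*(4 + 2*3*(-6 + 3)) = (√(6 + 180)/6)*(4 + 2*3*(-3)) = (√186/6)*(4 - 18) = (√186/6)*(-14) = -7*√186/3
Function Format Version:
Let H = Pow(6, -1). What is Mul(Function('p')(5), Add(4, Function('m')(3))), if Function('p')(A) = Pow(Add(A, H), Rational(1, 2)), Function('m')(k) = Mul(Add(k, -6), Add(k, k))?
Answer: Mul(Rational(-7, 3), Pow(186, Rational(1, 2))) ≈ -31.822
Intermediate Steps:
H = Rational(1, 6) ≈ 0.16667
Function('m')(k) = Mul(2, k, Add(-6, k)) (Function('m')(k) = Mul(Add(-6, k), Mul(2, k)) = Mul(2, k, Add(-6, k)))
Function('p')(A) = Pow(Add(Rational(1, 6), A), Rational(1, 2)) (Function('p')(A) = Pow(Add(A, Rational(1, 6)), Rational(1, 2)) = Pow(Add(Rational(1, 6), A), Rational(1, 2)))
Mul(Function('p')(5), Add(4, Function('m')(3))) = Mul(Mul(Rational(1, 6), Pow(Add(6, Mul(36, 5)), Rational(1, 2))), Add(4, Mul(2, 3, Add(-6, 3)))) = Mul(Mul(Rational(1, 6), Pow(Add(6, 180), Rational(1, 2))), Add(4, Mul(2, 3, -3))) = Mul(Mul(Rational(1, 6), Pow(186, Rational(1, 2))), Add(4, -18)) = Mul(Mul(Rational(1, 6), Pow(186, Rational(1, 2))), -14) = Mul(Rational(-7, 3), Pow(186, Rational(1, 2)))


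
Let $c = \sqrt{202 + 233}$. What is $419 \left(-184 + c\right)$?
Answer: $-77096 + 419 \sqrt{435} \approx -68357.0$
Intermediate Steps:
$c = \sqrt{435} \approx 20.857$
$419 \left(-184 + c\right) = 419 \left(-184 + \sqrt{435}\right) = -77096 + 419 \sqrt{435}$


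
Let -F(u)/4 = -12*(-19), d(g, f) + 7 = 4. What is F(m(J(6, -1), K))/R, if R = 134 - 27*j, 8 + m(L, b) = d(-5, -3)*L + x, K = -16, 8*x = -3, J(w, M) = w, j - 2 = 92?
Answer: 228/601 ≈ 0.37937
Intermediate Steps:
j = 94 (j = 2 + 92 = 94)
d(g, f) = -3 (d(g, f) = -7 + 4 = -3)
x = -3/8 (x = (⅛)*(-3) = -3/8 ≈ -0.37500)
m(L, b) = -67/8 - 3*L (m(L, b) = -8 + (-3*L - 3/8) = -8 + (-3/8 - 3*L) = -67/8 - 3*L)
F(u) = -912 (F(u) = -(-48)*(-19) = -4*228 = -912)
R = -2404 (R = 134 - 27*94 = 134 - 2538 = -2404)
F(m(J(6, -1), K))/R = -912/(-2404) = -912*(-1/2404) = 228/601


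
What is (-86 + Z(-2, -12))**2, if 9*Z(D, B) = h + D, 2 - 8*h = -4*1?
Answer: 9616201/1296 ≈ 7419.9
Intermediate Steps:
h = 3/4 (h = 1/4 - (-1)/2 = 1/4 - 1/8*(-4) = 1/4 + 1/2 = 3/4 ≈ 0.75000)
Z(D, B) = 1/12 + D/9 (Z(D, B) = (3/4 + D)/9 = 1/12 + D/9)
(-86 + Z(-2, -12))**2 = (-86 + (1/12 + (1/9)*(-2)))**2 = (-86 + (1/12 - 2/9))**2 = (-86 - 5/36)**2 = (-3101/36)**2 = 9616201/1296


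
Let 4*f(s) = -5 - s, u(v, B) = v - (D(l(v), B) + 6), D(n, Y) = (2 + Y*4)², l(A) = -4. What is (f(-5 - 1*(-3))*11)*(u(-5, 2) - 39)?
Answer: 2475/2 ≈ 1237.5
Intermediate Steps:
D(n, Y) = (2 + 4*Y)²
u(v, B) = -6 + v - 4*(1 + 2*B)² (u(v, B) = v - (4*(1 + 2*B)² + 6) = v - (6 + 4*(1 + 2*B)²) = v + (-6 - 4*(1 + 2*B)²) = -6 + v - 4*(1 + 2*B)²)
f(s) = -5/4 - s/4 (f(s) = (-5 - s)/4 = -5/4 - s/4)
(f(-5 - 1*(-3))*11)*(u(-5, 2) - 39) = ((-5/4 - (-5 - 1*(-3))/4)*11)*((-6 - 5 - 4*(1 + 2*2)²) - 39) = ((-5/4 - (-5 + 3)/4)*11)*((-6 - 5 - 4*(1 + 4)²) - 39) = ((-5/4 - ¼*(-2))*11)*((-6 - 5 - 4*5²) - 39) = ((-5/4 + ½)*11)*((-6 - 5 - 4*25) - 39) = (-¾*11)*((-6 - 5 - 100) - 39) = -33*(-111 - 39)/4 = -33/4*(-150) = 2475/2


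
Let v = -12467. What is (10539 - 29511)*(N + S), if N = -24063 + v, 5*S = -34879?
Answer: 4126960188/5 ≈ 8.2539e+8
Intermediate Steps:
S = -34879/5 (S = (⅕)*(-34879) = -34879/5 ≈ -6975.8)
N = -36530 (N = -24063 - 12467 = -36530)
(10539 - 29511)*(N + S) = (10539 - 29511)*(-36530 - 34879/5) = -18972*(-217529/5) = 4126960188/5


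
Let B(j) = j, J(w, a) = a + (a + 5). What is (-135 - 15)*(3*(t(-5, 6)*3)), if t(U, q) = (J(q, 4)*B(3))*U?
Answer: 263250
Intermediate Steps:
J(w, a) = 5 + 2*a (J(w, a) = a + (5 + a) = 5 + 2*a)
t(U, q) = 39*U (t(U, q) = ((5 + 2*4)*3)*U = ((5 + 8)*3)*U = (13*3)*U = 39*U)
(-135 - 15)*(3*(t(-5, 6)*3)) = (-135 - 15)*(3*((39*(-5))*3)) = -450*(-195*3) = -450*(-585) = -150*(-1755) = 263250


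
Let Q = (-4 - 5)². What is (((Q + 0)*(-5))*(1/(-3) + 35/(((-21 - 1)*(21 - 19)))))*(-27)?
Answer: -543105/44 ≈ -12343.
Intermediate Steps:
Q = 81 (Q = (-9)² = 81)
(((Q + 0)*(-5))*(1/(-3) + 35/(((-21 - 1)*(21 - 19)))))*(-27) = (((81 + 0)*(-5))*(1/(-3) + 35/(((-21 - 1)*(21 - 19)))))*(-27) = ((81*(-5))*(1*(-⅓) + 35/((-22*2))))*(-27) = -405*(-⅓ + 35/(-44))*(-27) = -405*(-⅓ + 35*(-1/44))*(-27) = -405*(-⅓ - 35/44)*(-27) = -405*(-149/132)*(-27) = (20115/44)*(-27) = -543105/44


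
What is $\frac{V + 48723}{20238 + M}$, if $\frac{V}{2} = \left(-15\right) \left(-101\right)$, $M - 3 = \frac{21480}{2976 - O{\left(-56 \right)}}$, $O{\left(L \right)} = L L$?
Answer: $\frac{69004}{26809} \approx 2.5739$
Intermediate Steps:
$O{\left(L \right)} = L^{2}$
$M = - \frac{525}{4}$ ($M = 3 + \frac{21480}{2976 - \left(-56\right)^{2}} = 3 + \frac{21480}{2976 - 3136} = 3 + \frac{21480}{-160} = 3 + 21480 \left(- \frac{1}{160}\right) = 3 - \frac{537}{4} = - \frac{525}{4} \approx -131.25$)
$V = 3030$ ($V = 2 \left(\left(-15\right) \left(-101\right)\right) = 2 \cdot 1515 = 3030$)
$\frac{V + 48723}{20238 + M} = \frac{3030 + 48723}{20238 - \frac{525}{4}} = \frac{51753}{\frac{80427}{4}} = 51753 \cdot \frac{4}{80427} = \frac{69004}{26809}$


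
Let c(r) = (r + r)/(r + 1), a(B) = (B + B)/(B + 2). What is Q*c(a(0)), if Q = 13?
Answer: 0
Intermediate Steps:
a(B) = 2*B/(2 + B) (a(B) = (2*B)/(2 + B) = 2*B/(2 + B))
c(r) = 2*r/(1 + r) (c(r) = (2*r)/(1 + r) = 2*r/(1 + r))
Q*c(a(0)) = 13*(2*(2*0/(2 + 0))/(1 + 2*0/(2 + 0))) = 13*(2*(2*0/2)/(1 + 2*0/2)) = 13*(2*(2*0*(½))/(1 + 2*0*(½))) = 13*(2*0/(1 + 0)) = 13*(2*0/1) = 13*(2*0*1) = 13*0 = 0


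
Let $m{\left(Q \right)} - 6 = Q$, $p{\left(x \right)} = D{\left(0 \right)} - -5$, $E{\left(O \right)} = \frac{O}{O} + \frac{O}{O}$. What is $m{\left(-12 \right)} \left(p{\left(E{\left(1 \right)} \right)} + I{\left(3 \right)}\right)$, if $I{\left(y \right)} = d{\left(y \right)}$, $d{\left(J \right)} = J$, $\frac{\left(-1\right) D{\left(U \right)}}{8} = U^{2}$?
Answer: $-48$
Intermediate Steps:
$E{\left(O \right)} = 2$ ($E{\left(O \right)} = 1 + 1 = 2$)
$D{\left(U \right)} = - 8 U^{2}$
$p{\left(x \right)} = 5$ ($p{\left(x \right)} = - 8 \cdot 0^{2} - -5 = \left(-8\right) 0 + 5 = 0 + 5 = 5$)
$I{\left(y \right)} = y$
$m{\left(Q \right)} = 6 + Q$
$m{\left(-12 \right)} \left(p{\left(E{\left(1 \right)} \right)} + I{\left(3 \right)}\right) = \left(6 - 12\right) \left(5 + 3\right) = \left(-6\right) 8 = -48$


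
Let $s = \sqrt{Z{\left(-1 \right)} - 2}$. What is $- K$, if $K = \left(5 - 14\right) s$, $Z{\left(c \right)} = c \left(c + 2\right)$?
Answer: $9 i \sqrt{3} \approx 15.588 i$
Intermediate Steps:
$Z{\left(c \right)} = c \left(2 + c\right)$
$s = i \sqrt{3}$ ($s = \sqrt{- (2 - 1) - 2} = \sqrt{\left(-1\right) 1 - 2} = \sqrt{-1 - 2} = \sqrt{-3} = i \sqrt{3} \approx 1.732 i$)
$K = - 9 i \sqrt{3}$ ($K = \left(5 - 14\right) i \sqrt{3} = - 9 i \sqrt{3} \approx - 15.588 i$)
$- K = - \left(-9\right) i \sqrt{3} = 9 i \sqrt{3}$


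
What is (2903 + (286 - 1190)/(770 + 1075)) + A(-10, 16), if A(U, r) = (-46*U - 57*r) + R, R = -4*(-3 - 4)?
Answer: 4572851/1845 ≈ 2478.5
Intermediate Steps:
R = 28 (R = -4*(-7) = 28)
A(U, r) = 28 - 57*r - 46*U (A(U, r) = (-46*U - 57*r) + 28 = (-57*r - 46*U) + 28 = 28 - 57*r - 46*U)
(2903 + (286 - 1190)/(770 + 1075)) + A(-10, 16) = (2903 + (286 - 1190)/(770 + 1075)) + (28 - 57*16 - 46*(-10)) = (2903 - 904/1845) + (28 - 912 + 460) = (2903 - 904*1/1845) - 424 = (2903 - 904/1845) - 424 = 5355131/1845 - 424 = 4572851/1845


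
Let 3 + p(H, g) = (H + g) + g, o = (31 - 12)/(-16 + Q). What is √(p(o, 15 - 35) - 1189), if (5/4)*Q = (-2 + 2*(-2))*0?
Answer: I*√19731/4 ≈ 35.117*I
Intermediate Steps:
Q = 0 (Q = 4*((-2 + 2*(-2))*0)/5 = 4*((-2 - 4)*0)/5 = 4*(-6*0)/5 = (⅘)*0 = 0)
o = -19/16 (o = (31 - 12)/(-16 + 0) = 19/(-16) = 19*(-1/16) = -19/16 ≈ -1.1875)
p(H, g) = -3 + H + 2*g (p(H, g) = -3 + ((H + g) + g) = -3 + (H + 2*g) = -3 + H + 2*g)
√(p(o, 15 - 35) - 1189) = √((-3 - 19/16 + 2*(15 - 35)) - 1189) = √((-3 - 19/16 + 2*(-20)) - 1189) = √((-3 - 19/16 - 40) - 1189) = √(-707/16 - 1189) = √(-19731/16) = I*√19731/4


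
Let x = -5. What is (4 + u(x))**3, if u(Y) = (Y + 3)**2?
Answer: 512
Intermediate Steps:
u(Y) = (3 + Y)**2
(4 + u(x))**3 = (4 + (3 - 5)**2)**3 = (4 + (-2)**2)**3 = (4 + 4)**3 = 8**3 = 512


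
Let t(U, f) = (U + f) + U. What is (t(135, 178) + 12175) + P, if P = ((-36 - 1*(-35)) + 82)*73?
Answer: 18536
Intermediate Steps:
P = 5913 (P = ((-36 + 35) + 82)*73 = (-1 + 82)*73 = 81*73 = 5913)
t(U, f) = f + 2*U
(t(135, 178) + 12175) + P = ((178 + 2*135) + 12175) + 5913 = ((178 + 270) + 12175) + 5913 = (448 + 12175) + 5913 = 12623 + 5913 = 18536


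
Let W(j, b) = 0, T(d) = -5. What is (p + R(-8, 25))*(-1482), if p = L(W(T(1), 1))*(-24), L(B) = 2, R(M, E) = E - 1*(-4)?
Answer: 28158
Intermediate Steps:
R(M, E) = 4 + E (R(M, E) = E + 4 = 4 + E)
p = -48 (p = 2*(-24) = -48)
(p + R(-8, 25))*(-1482) = (-48 + (4 + 25))*(-1482) = (-48 + 29)*(-1482) = -19*(-1482) = 28158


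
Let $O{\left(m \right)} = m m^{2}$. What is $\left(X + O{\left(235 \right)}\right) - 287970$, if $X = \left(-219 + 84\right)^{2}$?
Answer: $12708130$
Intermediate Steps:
$O{\left(m \right)} = m^{3}$
$X = 18225$ ($X = \left(-135\right)^{2} = 18225$)
$\left(X + O{\left(235 \right)}\right) - 287970 = \left(18225 + 235^{3}\right) - 287970 = \left(18225 + 12977875\right) - 287970 = 12996100 - 287970 = 12708130$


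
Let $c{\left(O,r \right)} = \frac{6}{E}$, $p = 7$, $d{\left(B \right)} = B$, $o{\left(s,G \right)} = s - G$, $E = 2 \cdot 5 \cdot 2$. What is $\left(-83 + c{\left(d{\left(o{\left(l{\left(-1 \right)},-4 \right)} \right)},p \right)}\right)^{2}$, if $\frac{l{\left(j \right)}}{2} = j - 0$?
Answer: $\frac{683929}{100} \approx 6839.3$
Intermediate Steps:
$l{\left(j \right)} = 2 j$ ($l{\left(j \right)} = 2 \left(j - 0\right) = 2 \left(j + 0\right) = 2 j$)
$E = 20$ ($E = 10 \cdot 2 = 20$)
$c{\left(O,r \right)} = \frac{3}{10}$ ($c{\left(O,r \right)} = \frac{6}{20} = 6 \cdot \frac{1}{20} = \frac{3}{10}$)
$\left(-83 + c{\left(d{\left(o{\left(l{\left(-1 \right)},-4 \right)} \right)},p \right)}\right)^{2} = \left(-83 + \frac{3}{10}\right)^{2} = \left(- \frac{827}{10}\right)^{2} = \frac{683929}{100}$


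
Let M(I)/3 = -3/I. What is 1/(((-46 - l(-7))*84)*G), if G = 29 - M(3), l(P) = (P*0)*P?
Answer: -1/123648 ≈ -8.0875e-6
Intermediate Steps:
l(P) = 0 (l(P) = 0*P = 0)
M(I) = -9/I (M(I) = 3*(-3/I) = -9/I)
G = 32 (G = 29 - (-9)/3 = 29 - 1*(-3) = 29 + 3 = 32)
1/(((-46 - l(-7))*84)*G) = 1/(((-46 - 1*0)*84)*32) = 1/(((-46 + 0)*84)*32) = 1/(-46*84*32) = 1/(-3864*32) = 1/(-123648) = -1/123648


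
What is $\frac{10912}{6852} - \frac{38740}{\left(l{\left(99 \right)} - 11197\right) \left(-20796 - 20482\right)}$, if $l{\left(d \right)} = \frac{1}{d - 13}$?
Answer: $\frac{54213798458012}{34044400619187} \approx 1.5924$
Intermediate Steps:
$l{\left(d \right)} = \frac{1}{-13 + d}$
$\frac{10912}{6852} - \frac{38740}{\left(l{\left(99 \right)} - 11197\right) \left(-20796 - 20482\right)} = \frac{10912}{6852} - \frac{38740}{\left(\frac{1}{-13 + 99} - 11197\right) \left(-20796 - 20482\right)} = 10912 \cdot \frac{1}{6852} - \frac{38740}{\left(\frac{1}{86} - 11197\right) \left(-41278\right)} = \frac{2728}{1713} - \frac{38740}{\left(\frac{1}{86} - 11197\right) \left(-41278\right)} = \frac{2728}{1713} - \frac{38740}{\left(- \frac{962941}{86}\right) \left(-41278\right)} = \frac{2728}{1713} - \frac{38740}{\frac{19874139299}{43}} = \frac{2728}{1713} - \frac{1665820}{19874139299} = \frac{54213798458012}{34044400619187}$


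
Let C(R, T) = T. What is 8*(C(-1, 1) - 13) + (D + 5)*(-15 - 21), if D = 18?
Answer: -924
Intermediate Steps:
8*(C(-1, 1) - 13) + (D + 5)*(-15 - 21) = 8*(1 - 13) + (18 + 5)*(-15 - 21) = 8*(-12) + 23*(-36) = -96 - 828 = -924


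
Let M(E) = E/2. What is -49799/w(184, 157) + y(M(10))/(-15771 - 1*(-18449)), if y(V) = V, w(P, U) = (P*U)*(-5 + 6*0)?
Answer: 67041961/193405160 ≈ 0.34664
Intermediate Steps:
M(E) = E/2 (M(E) = E*(½) = E/2)
w(P, U) = -5*P*U (w(P, U) = (P*U)*(-5 + 0) = (P*U)*(-5) = -5*P*U)
-49799/w(184, 157) + y(M(10))/(-15771 - 1*(-18449)) = -49799/((-5*184*157)) + ((½)*10)/(-15771 - 1*(-18449)) = -49799/(-144440) + 5/(-15771 + 18449) = -49799*(-1/144440) + 5/2678 = 49799/144440 + 5*(1/2678) = 49799/144440 + 5/2678 = 67041961/193405160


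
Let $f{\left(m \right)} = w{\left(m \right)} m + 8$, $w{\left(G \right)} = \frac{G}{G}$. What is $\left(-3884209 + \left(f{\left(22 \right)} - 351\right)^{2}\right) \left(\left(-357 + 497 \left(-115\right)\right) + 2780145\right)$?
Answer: $-10294732775344$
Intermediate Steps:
$w{\left(G \right)} = 1$
$f{\left(m \right)} = 8 + m$ ($f{\left(m \right)} = 1 m + 8 = m + 8 = 8 + m$)
$\left(-3884209 + \left(f{\left(22 \right)} - 351\right)^{2}\right) \left(\left(-357 + 497 \left(-115\right)\right) + 2780145\right) = \left(-3884209 + \left(\left(8 + 22\right) - 351\right)^{2}\right) \left(\left(-357 + 497 \left(-115\right)\right) + 2780145\right) = \left(-3884209 + \left(30 - 351\right)^{2}\right) \left(\left(-357 - 57155\right) + 2780145\right) = \left(-3884209 + \left(-321\right)^{2}\right) \left(-57512 + 2780145\right) = \left(-3884209 + 103041\right) 2722633 = \left(-3781168\right) 2722633 = -10294732775344$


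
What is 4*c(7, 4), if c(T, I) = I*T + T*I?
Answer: 224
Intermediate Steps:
c(T, I) = 2*I*T (c(T, I) = I*T + I*T = 2*I*T)
4*c(7, 4) = 4*(2*4*7) = 4*56 = 224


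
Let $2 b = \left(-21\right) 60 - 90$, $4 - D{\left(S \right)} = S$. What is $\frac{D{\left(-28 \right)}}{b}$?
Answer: $- \frac{32}{675} \approx -0.047407$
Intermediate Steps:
$D{\left(S \right)} = 4 - S$
$b = -675$ ($b = \frac{\left(-21\right) 60 - 90}{2} = \frac{-1260 - 90}{2} = \frac{1}{2} \left(-1350\right) = -675$)
$\frac{D{\left(-28 \right)}}{b} = \frac{4 - -28}{-675} = \left(4 + 28\right) \left(- \frac{1}{675}\right) = 32 \left(- \frac{1}{675}\right) = - \frac{32}{675}$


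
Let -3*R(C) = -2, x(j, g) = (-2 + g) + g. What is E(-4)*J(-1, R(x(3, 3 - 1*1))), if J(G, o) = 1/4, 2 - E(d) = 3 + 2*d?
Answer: 7/4 ≈ 1.7500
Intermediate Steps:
E(d) = -1 - 2*d (E(d) = 2 - (3 + 2*d) = 2 + (-3 - 2*d) = -1 - 2*d)
x(j, g) = -2 + 2*g
R(C) = ⅔ (R(C) = -⅓*(-2) = ⅔)
J(G, o) = ¼
E(-4)*J(-1, R(x(3, 3 - 1*1))) = (-1 - 2*(-4))*(¼) = (-1 + 8)*(¼) = 7*(¼) = 7/4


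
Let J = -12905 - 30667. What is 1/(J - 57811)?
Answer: -1/101383 ≈ -9.8636e-6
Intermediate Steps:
J = -43572
1/(J - 57811) = 1/(-43572 - 57811) = 1/(-101383) = -1/101383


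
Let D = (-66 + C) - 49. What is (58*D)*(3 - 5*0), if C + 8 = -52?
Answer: -30450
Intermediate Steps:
C = -60 (C = -8 - 52 = -60)
D = -175 (D = (-66 - 60) - 49 = -126 - 49 = -175)
(58*D)*(3 - 5*0) = (58*(-175))*(3 - 5*0) = -10150*(3 + 0) = -10150*3 = -30450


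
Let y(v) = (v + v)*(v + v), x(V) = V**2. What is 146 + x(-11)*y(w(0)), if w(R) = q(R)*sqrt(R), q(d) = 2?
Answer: 146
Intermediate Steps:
w(R) = 2*sqrt(R)
y(v) = 4*v**2 (y(v) = (2*v)*(2*v) = 4*v**2)
146 + x(-11)*y(w(0)) = 146 + (-11)**2*(4*(2*sqrt(0))**2) = 146 + 121*(4*(2*0)**2) = 146 + 121*(4*0**2) = 146 + 121*(4*0) = 146 + 121*0 = 146 + 0 = 146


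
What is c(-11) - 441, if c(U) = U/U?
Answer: -440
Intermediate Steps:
c(U) = 1
c(-11) - 441 = 1 - 441 = -440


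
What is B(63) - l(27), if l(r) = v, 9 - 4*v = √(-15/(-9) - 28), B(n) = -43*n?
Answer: -10845/4 + I*√237/12 ≈ -2711.3 + 1.2829*I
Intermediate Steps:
v = 9/4 - I*√237/12 (v = 9/4 - √(-15/(-9) - 28)/4 = 9/4 - √(-15*(-⅑) - 28)/4 = 9/4 - √(5/3 - 28)/4 = 9/4 - I*√237/12 ≈ 2.25 - 1.2829*I)
l(r) = 9/4 - I*√237/12
B(63) - l(27) = -43*63 - (9/4 - I*√237/12) = -2709 + (-9/4 + I*√237/12) = -10845/4 + I*√237/12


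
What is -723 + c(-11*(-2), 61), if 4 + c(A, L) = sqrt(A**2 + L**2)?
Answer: -727 + 29*sqrt(5) ≈ -662.15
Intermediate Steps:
c(A, L) = -4 + sqrt(A**2 + L**2)
-723 + c(-11*(-2), 61) = -723 + (-4 + sqrt((-11*(-2))**2 + 61**2)) = -723 + (-4 + sqrt(22**2 + 3721)) = -723 + (-4 + sqrt(484 + 3721)) = -723 + (-4 + sqrt(4205)) = -723 + (-4 + 29*sqrt(5)) = -727 + 29*sqrt(5)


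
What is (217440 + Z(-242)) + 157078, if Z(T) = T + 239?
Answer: 374515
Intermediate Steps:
Z(T) = 239 + T
(217440 + Z(-242)) + 157078 = (217440 + (239 - 242)) + 157078 = (217440 - 3) + 157078 = 217437 + 157078 = 374515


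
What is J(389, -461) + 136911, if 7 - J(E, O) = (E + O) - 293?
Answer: 137283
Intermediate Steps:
J(E, O) = 300 - E - O (J(E, O) = 7 - ((E + O) - 293) = 7 - (-293 + E + O) = 7 + (293 - E - O) = 300 - E - O)
J(389, -461) + 136911 = (300 - 1*389 - 1*(-461)) + 136911 = (300 - 389 + 461) + 136911 = 372 + 136911 = 137283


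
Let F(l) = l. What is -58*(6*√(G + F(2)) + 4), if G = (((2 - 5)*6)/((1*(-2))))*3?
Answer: -232 - 348*√29 ≈ -2106.0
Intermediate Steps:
G = 27 (G = (-3*6/(-2))*3 = -18*(-½)*3 = 9*3 = 27)
-58*(6*√(G + F(2)) + 4) = -58*(6*√(27 + 2) + 4) = -58*(6*√29 + 4) = -58*(4 + 6*√29) = -232 - 348*√29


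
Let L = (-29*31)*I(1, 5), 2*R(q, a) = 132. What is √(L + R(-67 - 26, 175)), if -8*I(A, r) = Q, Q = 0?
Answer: √66 ≈ 8.1240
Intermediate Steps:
I(A, r) = 0 (I(A, r) = -⅛*0 = 0)
R(q, a) = 66 (R(q, a) = (½)*132 = 66)
L = 0 (L = -29*31*0 = -899*0 = 0)
√(L + R(-67 - 26, 175)) = √(0 + 66) = √66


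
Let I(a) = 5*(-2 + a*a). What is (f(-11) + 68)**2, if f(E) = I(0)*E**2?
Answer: 1304164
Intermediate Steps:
I(a) = -10 + 5*a**2 (I(a) = 5*(-2 + a**2) = -10 + 5*a**2)
f(E) = -10*E**2 (f(E) = (-10 + 5*0**2)*E**2 = (-10 + 5*0)*E**2 = (-10 + 0)*E**2 = -10*E**2)
(f(-11) + 68)**2 = (-10*(-11)**2 + 68)**2 = (-10*121 + 68)**2 = (-1210 + 68)**2 = (-1142)**2 = 1304164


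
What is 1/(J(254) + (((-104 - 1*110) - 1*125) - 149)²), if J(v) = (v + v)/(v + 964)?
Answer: 609/145029950 ≈ 4.1991e-6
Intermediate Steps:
J(v) = 2*v/(964 + v) (J(v) = (2*v)/(964 + v) = 2*v/(964 + v))
1/(J(254) + (((-104 - 1*110) - 1*125) - 149)²) = 1/(2*254/(964 + 254) + (((-104 - 1*110) - 1*125) - 149)²) = 1/(2*254/1218 + (((-104 - 110) - 125) - 149)²) = 1/(2*254*(1/1218) + ((-214 - 125) - 149)²) = 1/(254/609 + (-339 - 149)²) = 1/(254/609 + (-488)²) = 1/(254/609 + 238144) = 1/(145029950/609) = 609/145029950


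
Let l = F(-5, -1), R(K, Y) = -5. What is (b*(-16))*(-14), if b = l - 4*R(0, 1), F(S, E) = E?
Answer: 4256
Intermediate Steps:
l = -1
b = 19 (b = -1 - 4*(-5) = -1 + 20 = 19)
(b*(-16))*(-14) = (19*(-16))*(-14) = -304*(-14) = 4256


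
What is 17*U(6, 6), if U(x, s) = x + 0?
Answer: 102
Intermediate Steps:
U(x, s) = x
17*U(6, 6) = 17*6 = 102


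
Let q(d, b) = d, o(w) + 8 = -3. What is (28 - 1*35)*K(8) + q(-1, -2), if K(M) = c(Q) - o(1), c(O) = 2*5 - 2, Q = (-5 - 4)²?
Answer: -134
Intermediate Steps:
o(w) = -11 (o(w) = -8 - 3 = -11)
Q = 81 (Q = (-9)² = 81)
c(O) = 8 (c(O) = 10 - 2 = 8)
K(M) = 19 (K(M) = 8 - 1*(-11) = 8 + 11 = 19)
(28 - 1*35)*K(8) + q(-1, -2) = (28 - 1*35)*19 - 1 = (28 - 35)*19 - 1 = -7*19 - 1 = -133 - 1 = -134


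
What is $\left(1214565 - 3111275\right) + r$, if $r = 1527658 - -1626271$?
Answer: $1257219$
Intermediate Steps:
$r = 3153929$ ($r = 1527658 + 1626271 = 3153929$)
$\left(1214565 - 3111275\right) + r = \left(1214565 - 3111275\right) + 3153929 = -1896710 + 3153929 = 1257219$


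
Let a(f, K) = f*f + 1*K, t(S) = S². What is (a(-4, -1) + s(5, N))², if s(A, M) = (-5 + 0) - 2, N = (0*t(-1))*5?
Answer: 64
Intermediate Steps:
N = 0 (N = (0*(-1)²)*5 = (0*1)*5 = 0*5 = 0)
s(A, M) = -7 (s(A, M) = -5 - 2 = -7)
a(f, K) = K + f² (a(f, K) = f² + K = K + f²)
(a(-4, -1) + s(5, N))² = ((-1 + (-4)²) - 7)² = ((-1 + 16) - 7)² = (15 - 7)² = 8² = 64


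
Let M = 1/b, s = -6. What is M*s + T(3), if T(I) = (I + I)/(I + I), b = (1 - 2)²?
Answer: -5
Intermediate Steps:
b = 1 (b = (-1)² = 1)
T(I) = 1 (T(I) = (2*I)/((2*I)) = (2*I)*(1/(2*I)) = 1)
M = 1 (M = 1/1 = 1)
M*s + T(3) = 1*(-6) + 1 = -6 + 1 = -5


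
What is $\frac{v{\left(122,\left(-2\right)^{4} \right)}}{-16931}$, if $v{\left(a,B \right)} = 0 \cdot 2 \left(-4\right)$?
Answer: $0$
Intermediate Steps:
$v{\left(a,B \right)} = 0$ ($v{\left(a,B \right)} = 0 \left(-4\right) = 0$)
$\frac{v{\left(122,\left(-2\right)^{4} \right)}}{-16931} = \frac{0}{-16931} = 0 \left(- \frac{1}{16931}\right) = 0$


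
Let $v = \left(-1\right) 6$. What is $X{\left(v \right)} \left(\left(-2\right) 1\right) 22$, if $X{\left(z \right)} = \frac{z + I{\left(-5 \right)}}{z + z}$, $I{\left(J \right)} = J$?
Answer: $- \frac{121}{3} \approx -40.333$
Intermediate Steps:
$v = -6$
$X{\left(z \right)} = \frac{-5 + z}{2 z}$ ($X{\left(z \right)} = \frac{z - 5}{z + z} = \frac{-5 + z}{2 z}$)
$X{\left(v \right)} \left(\left(-2\right) 1\right) 22 = \frac{-5 - 6}{2 \left(-6\right)} \left(\left(-2\right) 1\right) 22 = \frac{1}{2} \left(- \frac{1}{6}\right) \left(-11\right) \left(-2\right) 22 = \frac{11}{12} \left(-2\right) 22 = \left(- \frac{11}{6}\right) 22 = - \frac{121}{3}$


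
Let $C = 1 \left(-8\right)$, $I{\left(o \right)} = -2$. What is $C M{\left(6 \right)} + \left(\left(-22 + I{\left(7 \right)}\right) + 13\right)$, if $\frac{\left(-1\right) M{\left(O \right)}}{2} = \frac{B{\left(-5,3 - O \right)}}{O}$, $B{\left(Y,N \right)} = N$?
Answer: $-19$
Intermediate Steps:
$M{\left(O \right)} = - \frac{2 \left(3 - O\right)}{O}$ ($M{\left(O \right)} = - 2 \frac{3 - O}{O} = - \frac{2 \left(3 - O\right)}{O}$)
$C = -8$
$C M{\left(6 \right)} + \left(\left(-22 + I{\left(7 \right)}\right) + 13\right) = - 8 \left(2 - \frac{6}{6}\right) + \left(\left(-22 - 2\right) + 13\right) = - 8 \left(2 - 1\right) + \left(-24 + 13\right) = - 8 \left(2 - 1\right) - 11 = \left(-8\right) 1 - 11 = -8 - 11 = -19$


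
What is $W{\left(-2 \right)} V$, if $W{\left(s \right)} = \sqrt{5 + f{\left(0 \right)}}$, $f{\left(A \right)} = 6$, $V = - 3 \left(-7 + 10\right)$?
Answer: $- 9 \sqrt{11} \approx -29.85$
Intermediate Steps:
$V = -9$ ($V = \left(-3\right) 3 = -9$)
$W{\left(s \right)} = \sqrt{11}$ ($W{\left(s \right)} = \sqrt{5 + 6} = \sqrt{11}$)
$W{\left(-2 \right)} V = \sqrt{11} \left(-9\right) = - 9 \sqrt{11}$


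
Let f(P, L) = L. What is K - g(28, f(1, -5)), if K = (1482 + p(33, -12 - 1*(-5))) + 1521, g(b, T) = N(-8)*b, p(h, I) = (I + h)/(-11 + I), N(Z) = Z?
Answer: 29030/9 ≈ 3225.6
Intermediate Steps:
p(h, I) = (I + h)/(-11 + I)
g(b, T) = -8*b
K = 27014/9 (K = (1482 + ((-12 - 1*(-5)) + 33)/(-11 + (-12 - 1*(-5)))) + 1521 = (1482 + ((-12 + 5) + 33)/(-11 + (-12 + 5))) + 1521 = (1482 + (-7 + 33)/(-11 - 7)) + 1521 = (1482 + 26/(-18)) + 1521 = (1482 - 1/18*26) + 1521 = (1482 - 13/9) + 1521 = 13325/9 + 1521 = 27014/9 ≈ 3001.6)
K - g(28, f(1, -5)) = 27014/9 - (-8)*28 = 27014/9 - 1*(-224) = 27014/9 + 224 = 29030/9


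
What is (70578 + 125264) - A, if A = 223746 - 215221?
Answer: 187317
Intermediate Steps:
A = 8525
(70578 + 125264) - A = (70578 + 125264) - 1*8525 = 195842 - 8525 = 187317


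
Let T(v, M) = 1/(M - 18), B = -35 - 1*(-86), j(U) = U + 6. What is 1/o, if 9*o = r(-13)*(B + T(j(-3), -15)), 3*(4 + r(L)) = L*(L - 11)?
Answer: 297/168200 ≈ 0.0017658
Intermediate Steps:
j(U) = 6 + U
B = 51 (B = -35 + 86 = 51)
T(v, M) = 1/(-18 + M)
r(L) = -4 + L*(-11 + L)/3 (r(L) = -4 + (L*(L - 11))/3 = -4 + (L*(-11 + L))/3 = -4 + L*(-11 + L)/3)
o = 168200/297 (o = ((-4 - 11/3*(-13) + (1/3)*(-13)**2)*(51 + 1/(-18 - 15)))/9 = ((-4 + 143/3 + (1/3)*169)*(51 + 1/(-33)))/9 = ((-4 + 143/3 + 169/3)*(51 - 1/33))/9 = (100*(1682/33))/9 = (1/9)*(168200/33) = 168200/297 ≈ 566.33)
1/o = 1/(168200/297) = 297/168200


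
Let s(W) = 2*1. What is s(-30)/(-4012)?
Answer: -1/2006 ≈ -0.00049850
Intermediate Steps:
s(W) = 2
s(-30)/(-4012) = 2/(-4012) = 2*(-1/4012) = -1/2006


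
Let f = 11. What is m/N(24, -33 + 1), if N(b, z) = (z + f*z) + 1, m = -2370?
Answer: 2370/383 ≈ 6.1880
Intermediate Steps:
N(b, z) = 1 + 12*z (N(b, z) = (z + 11*z) + 1 = 12*z + 1 = 1 + 12*z)
m/N(24, -33 + 1) = -2370/(1 + 12*(-33 + 1)) = -2370/(1 + 12*(-32)) = -2370/(1 - 384) = -2370/(-383) = -2370*(-1/383) = 2370/383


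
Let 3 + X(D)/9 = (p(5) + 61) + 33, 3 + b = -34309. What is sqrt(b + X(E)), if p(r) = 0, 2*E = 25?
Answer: I*sqrt(33493) ≈ 183.01*I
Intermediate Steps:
E = 25/2 (E = (1/2)*25 = 25/2 ≈ 12.500)
b = -34312 (b = -3 - 34309 = -34312)
X(D) = 819 (X(D) = -27 + 9*((0 + 61) + 33) = -27 + 9*(61 + 33) = -27 + 9*94 = -27 + 846 = 819)
sqrt(b + X(E)) = sqrt(-34312 + 819) = sqrt(-33493) = I*sqrt(33493)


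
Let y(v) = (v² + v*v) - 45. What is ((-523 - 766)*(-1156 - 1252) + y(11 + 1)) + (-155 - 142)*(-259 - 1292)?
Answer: 3564802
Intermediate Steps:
y(v) = -45 + 2*v² (y(v) = (v² + v²) - 45 = 2*v² - 45 = -45 + 2*v²)
((-523 - 766)*(-1156 - 1252) + y(11 + 1)) + (-155 - 142)*(-259 - 1292) = ((-523 - 766)*(-1156 - 1252) + (-45 + 2*(11 + 1)²)) + (-155 - 142)*(-259 - 1292) = (-1289*(-2408) + (-45 + 2*12²)) - 297*(-1551) = (3103912 + (-45 + 2*144)) + 460647 = (3103912 + (-45 + 288)) + 460647 = (3103912 + 243) + 460647 = 3104155 + 460647 = 3564802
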